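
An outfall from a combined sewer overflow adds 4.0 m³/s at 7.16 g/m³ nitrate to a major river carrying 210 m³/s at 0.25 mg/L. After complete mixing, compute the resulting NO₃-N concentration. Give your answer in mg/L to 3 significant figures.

Flow-weighted mixing gives C = (4·7.16 + 210·0.25) / (4 + 210) = 81.14/214 = 0.3792 mg/L.

0.379 mg/L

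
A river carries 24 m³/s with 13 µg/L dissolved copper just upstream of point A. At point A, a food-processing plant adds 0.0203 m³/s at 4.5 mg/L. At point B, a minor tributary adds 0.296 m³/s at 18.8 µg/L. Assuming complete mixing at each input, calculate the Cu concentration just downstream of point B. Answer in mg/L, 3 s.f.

13 µg/L = 0.013 mg/L.
After input A: C = (24·0.013 + 0.0203·4.5) / 24.02 = 0.01679 mg/L.
18.8 µg/L = 0.0188 mg/L.
After input B: C = (24.02·0.01679 + 0.296·0.0188) / 24.32 = 0.01682 mg/L.

0.0168 mg/L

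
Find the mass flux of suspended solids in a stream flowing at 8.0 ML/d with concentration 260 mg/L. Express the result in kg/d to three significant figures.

8.0 ML/d = 0.09259 m³/s.
Mass flux = Q·C = 0.09259 m³/s × 260 g/m³ = 24.07 g/s.
= 24.07 g/s × 86.4 = 2080 kg/d.

2080 kg/d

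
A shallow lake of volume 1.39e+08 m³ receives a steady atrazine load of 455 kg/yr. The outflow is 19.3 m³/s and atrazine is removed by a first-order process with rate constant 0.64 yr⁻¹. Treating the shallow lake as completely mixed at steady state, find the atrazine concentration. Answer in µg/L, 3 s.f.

Outflow Q = 19.3 m³/s × 3.156e+07 s/yr = 6.091e+08 m³/yr.
Steady-state CSTR mass balance: W = Q·C + k·V·C, so C = W/(Q + kV).
Q + kV = 6.091e+08 + 0.64·1.39e+08 = 6.98e+08 m³/yr.
C = 455/6.98e+08 = 6.518e-07 kg/m³ = 0.0006518 mg/L = 0.6518 µg/L.

0.652 µg/L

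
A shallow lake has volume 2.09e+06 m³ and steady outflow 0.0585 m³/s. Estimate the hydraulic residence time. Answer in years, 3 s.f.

1.13 yr

Q = 0.0585 m³/s × 3.156e+07 s/yr = 1.846e+06 m³/yr.
Hydraulic residence time τ = V/Q = 2.09e+06/1.846e+06 = 1.132 yr.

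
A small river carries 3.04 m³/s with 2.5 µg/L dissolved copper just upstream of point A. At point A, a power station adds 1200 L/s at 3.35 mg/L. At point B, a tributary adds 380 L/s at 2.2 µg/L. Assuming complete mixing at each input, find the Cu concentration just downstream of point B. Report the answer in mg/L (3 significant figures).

2.5 µg/L = 0.0025 mg/L.
1200 L/s = 1.2 m³/s.
After input A: C = (3.04·0.0025 + 1.2·3.35) / 4.24 = 0.9499 mg/L.
380 L/s = 0.38 m³/s.
2.2 µg/L = 0.0022 mg/L.
After input B: C = (4.24·0.9499 + 0.38·0.0022) / 4.62 = 0.872 mg/L.

0.872 mg/L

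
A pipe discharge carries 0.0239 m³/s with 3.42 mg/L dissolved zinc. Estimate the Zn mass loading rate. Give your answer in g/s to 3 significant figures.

Mass flux = Q·C = 0.0239 m³/s × 3.42 g/m³ = 0.08174 g/s.

0.0817 g/s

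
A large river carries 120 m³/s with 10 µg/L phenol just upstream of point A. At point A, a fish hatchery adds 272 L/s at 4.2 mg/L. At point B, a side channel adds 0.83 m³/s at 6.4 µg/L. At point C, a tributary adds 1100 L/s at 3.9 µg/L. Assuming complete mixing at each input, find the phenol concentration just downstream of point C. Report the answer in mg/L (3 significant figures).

0.0192 mg/L

10 µg/L = 0.01 mg/L.
272 L/s = 0.272 m³/s.
After input A: C = (120·0.01 + 0.272·4.2) / 120.3 = 0.01948 mg/L.
6.4 µg/L = 0.0064 mg/L.
After input B: C = (120.3·0.01948 + 0.83·0.0064) / 121.1 = 0.01939 mg/L.
1100 L/s = 1.1 m³/s.
3.9 µg/L = 0.0039 mg/L.
After input C: C = (121.1·0.01939 + 1.1·0.0039) / 122.2 = 0.01925 mg/L.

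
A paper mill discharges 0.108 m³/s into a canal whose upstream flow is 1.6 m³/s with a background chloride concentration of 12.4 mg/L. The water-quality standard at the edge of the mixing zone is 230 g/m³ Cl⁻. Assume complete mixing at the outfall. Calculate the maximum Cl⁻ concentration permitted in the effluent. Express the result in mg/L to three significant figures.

3450 mg/L

Mass balance: 230·1.708 = 0.108·Cₑ + 1.6·12.4.
Cₑ = (392.8 − 19.84) / 0.108 = 3454 mg/L.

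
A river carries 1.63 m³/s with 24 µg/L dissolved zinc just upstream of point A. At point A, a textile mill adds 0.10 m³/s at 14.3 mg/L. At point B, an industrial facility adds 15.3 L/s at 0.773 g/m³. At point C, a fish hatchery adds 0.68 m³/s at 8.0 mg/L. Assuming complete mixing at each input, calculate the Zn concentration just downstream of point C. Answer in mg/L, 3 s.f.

2.85 mg/L

24 µg/L = 0.024 mg/L.
After input A: C = (1.63·0.024 + 0.1·14.3) / 1.73 = 0.8492 mg/L.
15.3 L/s = 0.0153 m³/s.
After input B: C = (1.73·0.8492 + 0.0153·0.773) / 1.745 = 0.8485 mg/L.
After input C: C = (1.745·0.8485 + 0.68·8) / 2.425 = 2.854 mg/L.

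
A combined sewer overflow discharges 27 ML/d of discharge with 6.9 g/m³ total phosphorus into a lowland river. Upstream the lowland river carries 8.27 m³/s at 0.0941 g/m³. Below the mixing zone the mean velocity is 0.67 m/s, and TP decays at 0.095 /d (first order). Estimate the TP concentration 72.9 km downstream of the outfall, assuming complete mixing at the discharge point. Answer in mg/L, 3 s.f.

27 ML/d = 0.3125 m³/s.
After complete mixing, C₀ = (0.3125·6.9 + 8.27·0.0941) / 8.582 = 0.3419 mg/L.
Travel time t = 7.29e+04 m / 0.67 m/s = 1.088e+05 s = 1.259 d.
C = 0.3419·exp(−0.095·1.259) = 0.3419·0.8872 = 0.3034 mg/L.

0.303 mg/L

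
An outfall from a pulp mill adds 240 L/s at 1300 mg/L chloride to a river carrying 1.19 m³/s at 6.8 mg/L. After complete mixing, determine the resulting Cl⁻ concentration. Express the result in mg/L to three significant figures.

240 L/s = 0.24 m³/s.
Conservation of mass across the mixing zone: C = (0.24·1300 + 1.19·6.8) / (0.24 + 1.19) = 320.1/1.43 = 223.8 mg/L.

224 mg/L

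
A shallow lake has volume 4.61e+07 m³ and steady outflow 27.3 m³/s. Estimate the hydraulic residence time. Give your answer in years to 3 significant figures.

0.0535 yr

Q = 27.3 m³/s × 3.156e+07 s/yr = 8.615e+08 m³/yr.
Hydraulic residence time τ = V/Q = 4.61e+07/8.615e+08 = 0.05351 yr.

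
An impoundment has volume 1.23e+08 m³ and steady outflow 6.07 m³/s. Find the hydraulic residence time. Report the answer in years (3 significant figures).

Q = 6.07 m³/s × 3.156e+07 s/yr = 1.916e+08 m³/yr.
Hydraulic residence time τ = V/Q = 1.23e+08/1.916e+08 = 0.6421 yr.

0.642 yr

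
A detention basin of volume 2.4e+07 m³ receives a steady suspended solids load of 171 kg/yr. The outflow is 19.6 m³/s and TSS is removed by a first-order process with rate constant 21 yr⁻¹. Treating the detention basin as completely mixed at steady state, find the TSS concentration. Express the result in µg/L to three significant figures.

0.152 µg/L

Outflow Q = 19.6 m³/s × 3.156e+07 s/yr = 6.185e+08 m³/yr.
Steady-state CSTR mass balance: W = Q·C + k·V·C, so C = W/(Q + kV).
Q + kV = 6.185e+08 + 21·2.4e+07 = 1.123e+09 m³/yr.
C = 171/1.123e+09 = 1.523e-07 kg/m³ = 0.0001523 mg/L = 0.1523 µg/L.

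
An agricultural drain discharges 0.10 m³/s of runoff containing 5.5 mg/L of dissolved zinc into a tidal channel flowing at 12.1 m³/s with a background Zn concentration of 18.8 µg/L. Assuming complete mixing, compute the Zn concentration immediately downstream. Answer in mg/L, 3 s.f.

0.0637 mg/L

18.8 µg/L = 0.0188 mg/L.
Conservation of mass across the mixing zone: C = (0.1·5.5 + 12.1·0.0188) / (0.1 + 12.1) = 0.7775/12.2 = 0.06373 mg/L.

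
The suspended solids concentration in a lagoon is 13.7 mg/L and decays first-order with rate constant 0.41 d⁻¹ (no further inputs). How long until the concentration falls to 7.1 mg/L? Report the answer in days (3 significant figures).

t = ln(C₀/C)/k = ln(13.7/7.1)/0.41 = 0.6573/0.41 = 1.603 d.

1.60 d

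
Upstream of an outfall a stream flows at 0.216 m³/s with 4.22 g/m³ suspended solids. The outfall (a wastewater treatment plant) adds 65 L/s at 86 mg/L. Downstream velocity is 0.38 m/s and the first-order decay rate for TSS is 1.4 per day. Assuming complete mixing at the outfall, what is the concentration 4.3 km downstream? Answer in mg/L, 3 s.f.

19.3 mg/L

65 L/s = 0.065 m³/s.
After complete mixing, C₀ = (0.065·86 + 0.216·4.22) / 0.281 = 23.14 mg/L.
Travel time t = 4300 m / 0.38 m/s = 1.132e+04 s = 0.131 d.
C = 23.14·exp(−1.4·0.131) = 23.14·0.8325 = 19.26 mg/L.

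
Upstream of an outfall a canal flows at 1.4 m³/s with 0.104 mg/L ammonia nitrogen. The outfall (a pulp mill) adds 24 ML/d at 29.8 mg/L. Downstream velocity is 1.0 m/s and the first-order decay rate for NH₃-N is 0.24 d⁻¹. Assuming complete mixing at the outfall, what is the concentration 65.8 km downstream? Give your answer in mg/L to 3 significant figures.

24 ML/d = 0.2778 m³/s.
After complete mixing, C₀ = (0.2778·29.8 + 1.4·0.104) / 1.678 = 5.021 mg/L.
Travel time t = 6.58e+04 m / 1.0 m/s = 6.58e+04 s = 0.7616 d.
C = 5.021·exp(−0.24·0.7616) = 5.021·0.833 = 4.182 mg/L.

4.18 mg/L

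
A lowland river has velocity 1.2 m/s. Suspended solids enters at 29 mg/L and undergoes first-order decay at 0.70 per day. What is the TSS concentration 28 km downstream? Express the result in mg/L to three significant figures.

Travel time t = 28 km / 1.2 m/s = 2.8e+04/1.2 = 2.333e+04 s = 0.2701 d.
First-order decay: C = 29·exp(−0.70·0.2701) = 29·0.8278 = 24 mg/L.

24.0 mg/L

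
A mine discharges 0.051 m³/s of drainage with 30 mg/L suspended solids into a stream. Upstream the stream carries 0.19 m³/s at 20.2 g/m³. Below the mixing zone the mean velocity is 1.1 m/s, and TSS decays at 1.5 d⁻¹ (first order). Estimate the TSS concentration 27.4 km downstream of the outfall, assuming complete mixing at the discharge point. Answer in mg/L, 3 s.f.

After complete mixing, C₀ = (0.051·30 + 0.19·20.2) / 0.241 = 22.27 mg/L.
Travel time t = 2.74e+04 m / 1.1 m/s = 2.491e+04 s = 0.2883 d.
C = 22.27·exp(−1.5·0.2883) = 22.27·0.6489 = 14.45 mg/L.

14.5 mg/L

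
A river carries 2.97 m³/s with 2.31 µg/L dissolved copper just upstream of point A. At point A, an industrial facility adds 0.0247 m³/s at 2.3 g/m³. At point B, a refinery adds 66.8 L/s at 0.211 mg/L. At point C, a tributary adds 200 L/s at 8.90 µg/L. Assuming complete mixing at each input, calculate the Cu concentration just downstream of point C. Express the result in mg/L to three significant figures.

2.31 µg/L = 0.00231 mg/L.
After input A: C = (2.97·0.00231 + 0.0247·2.3) / 2.995 = 0.02126 mg/L.
66.8 L/s = 0.0668 m³/s.
After input B: C = (2.995·0.02126 + 0.0668·0.211) / 3.062 = 0.0254 mg/L.
200 L/s = 0.2 m³/s.
8.90 µg/L = 0.0089 mg/L.
After input C: C = (3.062·0.0254 + 0.2·0.0089) / 3.262 = 0.02439 mg/L.

0.0244 mg/L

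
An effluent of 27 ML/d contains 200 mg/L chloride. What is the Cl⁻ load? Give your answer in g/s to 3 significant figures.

62.5 g/s

27 ML/d = 0.3125 m³/s.
Mass flux = Q·C = 0.3125 m³/s × 200 g/m³ = 62.5 g/s.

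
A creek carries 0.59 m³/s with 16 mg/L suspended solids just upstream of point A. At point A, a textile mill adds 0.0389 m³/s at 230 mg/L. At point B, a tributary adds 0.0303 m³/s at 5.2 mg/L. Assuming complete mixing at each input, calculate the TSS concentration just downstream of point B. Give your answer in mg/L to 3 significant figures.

28.1 mg/L

After input A: C = (0.59·16 + 0.0389·230) / 0.6289 = 29.24 mg/L.
After input B: C = (0.6289·29.24 + 0.0303·5.2) / 0.6592 = 28.13 mg/L.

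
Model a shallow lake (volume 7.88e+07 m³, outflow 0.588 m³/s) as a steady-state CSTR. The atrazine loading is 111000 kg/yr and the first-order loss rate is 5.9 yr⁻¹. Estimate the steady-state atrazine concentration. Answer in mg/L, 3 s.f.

Outflow Q = 0.588 m³/s × 3.156e+07 s/yr = 1.856e+07 m³/yr.
Steady-state CSTR mass balance: W = Q·C + k·V·C, so C = W/(Q + kV).
Q + kV = 1.856e+07 + 5.9·7.88e+07 = 4.835e+08 m³/yr.
C = 111000/4.835e+08 = 0.0002296 kg/m³ = 0.2296 mg/L.

0.230 mg/L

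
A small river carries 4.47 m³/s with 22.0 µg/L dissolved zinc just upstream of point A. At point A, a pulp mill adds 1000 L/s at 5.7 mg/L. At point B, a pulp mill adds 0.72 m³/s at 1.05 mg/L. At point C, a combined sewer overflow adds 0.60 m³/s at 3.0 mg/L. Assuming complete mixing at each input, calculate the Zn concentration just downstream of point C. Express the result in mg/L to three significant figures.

1.23 mg/L

22.0 µg/L = 0.022 mg/L.
1000 L/s = 1 m³/s.
After input A: C = (4.47·0.022 + 1·5.7) / 5.47 = 1.06 mg/L.
After input B: C = (5.47·1.06 + 0.72·1.05) / 6.19 = 1.059 mg/L.
After input C: C = (6.19·1.059 + 0.6·3) / 6.79 = 1.23 mg/L.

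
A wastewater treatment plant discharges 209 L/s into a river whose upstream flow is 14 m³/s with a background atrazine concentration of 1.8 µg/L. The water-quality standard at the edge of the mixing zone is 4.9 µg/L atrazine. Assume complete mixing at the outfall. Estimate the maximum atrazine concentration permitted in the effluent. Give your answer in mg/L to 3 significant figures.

0.213 mg/L

209 L/s = 0.209 m³/s.
1.8 µg/L = 0.0018 mg/L.
4.9 µg/L = 0.0049 mg/L.
Mass balance: 0.0049·14.21 = 0.209·Cₑ + 14·0.0018.
Cₑ = (0.06962 − 0.0252) / 0.209 = 0.2126 mg/L.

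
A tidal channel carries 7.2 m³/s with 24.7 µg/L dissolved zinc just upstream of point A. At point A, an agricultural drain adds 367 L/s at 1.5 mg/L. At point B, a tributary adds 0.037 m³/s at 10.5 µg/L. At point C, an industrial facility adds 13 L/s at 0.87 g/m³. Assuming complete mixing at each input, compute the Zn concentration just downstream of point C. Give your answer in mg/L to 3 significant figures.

24.7 µg/L = 0.0247 mg/L.
367 L/s = 0.367 m³/s.
After input A: C = (7.2·0.0247 + 0.367·1.5) / 7.567 = 0.09625 mg/L.
10.5 µg/L = 0.0105 mg/L.
After input B: C = (7.567·0.09625 + 0.037·0.0105) / 7.604 = 0.09583 mg/L.
13 L/s = 0.013 m³/s.
After input C: C = (7.604·0.09583 + 0.013·0.87) / 7.617 = 0.09716 mg/L.

0.0972 mg/L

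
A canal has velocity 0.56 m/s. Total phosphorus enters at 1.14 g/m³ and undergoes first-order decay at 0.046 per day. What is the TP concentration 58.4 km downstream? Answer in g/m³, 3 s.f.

Travel time t = 58.4 km / 0.56 m/s = 5.84e+04/0.56 = 1.043e+05 s = 1.207 d.
First-order decay: C = 1.14·exp(−0.046·1.207) = 1.14·0.946 = 1.078 g/m³.

1.08 g/m³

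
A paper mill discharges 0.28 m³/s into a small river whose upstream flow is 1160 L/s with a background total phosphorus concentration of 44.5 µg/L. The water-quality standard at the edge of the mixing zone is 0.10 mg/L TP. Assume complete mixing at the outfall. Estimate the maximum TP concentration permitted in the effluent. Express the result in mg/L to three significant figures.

1160 L/s = 1.16 m³/s.
44.5 µg/L = 0.0445 mg/L.
Mass balance: 0.1·1.44 = 0.28·Cₑ + 1.16·0.0445.
Cₑ = (0.144 − 0.05162) / 0.28 = 0.3299 mg/L.

0.330 mg/L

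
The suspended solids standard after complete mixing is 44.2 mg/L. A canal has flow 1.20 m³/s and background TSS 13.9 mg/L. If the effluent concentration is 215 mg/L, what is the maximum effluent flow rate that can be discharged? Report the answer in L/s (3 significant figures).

Mass balance at complete mixing: C_std·(Q_w + Q_r) = Q_w·C_e + Q_r·C_b.
Rearranging, Q_w = Q_r·(C_std − C_b)/(C_e − C_std) = 1.20·(44.2 − 13.9) / (215 − 44.2) = 0.2129 m³/s.
= 212.9 L/s.

213 L/s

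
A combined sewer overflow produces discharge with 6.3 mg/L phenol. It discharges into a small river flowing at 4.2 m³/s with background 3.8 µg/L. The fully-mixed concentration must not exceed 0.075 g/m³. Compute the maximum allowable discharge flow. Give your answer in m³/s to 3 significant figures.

0.0480 m³/s

3.8 µg/L = 0.0038 mg/L.
Mass balance at complete mixing: C_std·(Q_w + Q_r) = Q_w·C_e + Q_r·C_b.
Rearranging, Q_w = Q_r·(C_std − C_b)/(C_e − C_std) = 4.2·(0.075 − 0.0038) / (6.3 − 0.075) = 0.04804 m³/s.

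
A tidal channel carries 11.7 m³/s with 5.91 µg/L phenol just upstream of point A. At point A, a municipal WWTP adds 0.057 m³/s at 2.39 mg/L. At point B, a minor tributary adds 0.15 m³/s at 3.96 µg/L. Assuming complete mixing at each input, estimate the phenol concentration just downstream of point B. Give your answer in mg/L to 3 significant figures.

0.0173 mg/L

5.91 µg/L = 0.00591 mg/L.
After input A: C = (11.7·0.00591 + 0.057·2.39) / 11.76 = 0.01747 mg/L.
3.96 µg/L = 0.00396 mg/L.
After input B: C = (11.76·0.01747 + 0.15·0.00396) / 11.91 = 0.0173 mg/L.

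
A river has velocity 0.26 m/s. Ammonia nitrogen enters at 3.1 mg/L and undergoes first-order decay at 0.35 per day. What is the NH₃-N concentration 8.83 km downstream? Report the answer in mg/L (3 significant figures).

2.70 mg/L

Travel time t = 8.83 km / 0.26 m/s = 8830/0.26 = 3.396e+04 s = 0.3931 d.
First-order decay: C = 3.1·exp(−0.35·0.3931) = 3.1·0.8715 = 2.702 mg/L.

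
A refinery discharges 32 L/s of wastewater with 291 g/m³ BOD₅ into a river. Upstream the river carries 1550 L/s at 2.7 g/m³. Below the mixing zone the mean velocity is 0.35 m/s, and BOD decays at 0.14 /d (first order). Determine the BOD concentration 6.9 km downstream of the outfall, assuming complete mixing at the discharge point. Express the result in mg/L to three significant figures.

8.26 mg/L

32 L/s = 0.032 m³/s.
1550 L/s = 1.55 m³/s.
After complete mixing, C₀ = (0.032·291 + 1.55·2.7) / 1.582 = 8.532 mg/L.
Travel time t = 6900 m / 0.35 m/s = 1.971e+04 s = 0.2282 d.
C = 8.532·exp(−0.14·0.2282) = 8.532·0.9686 = 8.263 mg/L.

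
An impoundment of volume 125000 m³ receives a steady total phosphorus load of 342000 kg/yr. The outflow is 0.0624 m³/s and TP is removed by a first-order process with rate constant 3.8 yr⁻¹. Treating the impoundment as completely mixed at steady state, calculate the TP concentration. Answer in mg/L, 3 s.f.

Outflow Q = 0.0624 m³/s × 3.156e+07 s/yr = 1.969e+06 m³/yr.
Steady-state CSTR mass balance: W = Q·C + k·V·C, so C = W/(Q + kV).
Q + kV = 1.969e+06 + 3.8·125000 = 2.444e+06 m³/yr.
C = 342000/2.444e+06 = 0.1399 kg/m³ = 139.9 mg/L.

140 mg/L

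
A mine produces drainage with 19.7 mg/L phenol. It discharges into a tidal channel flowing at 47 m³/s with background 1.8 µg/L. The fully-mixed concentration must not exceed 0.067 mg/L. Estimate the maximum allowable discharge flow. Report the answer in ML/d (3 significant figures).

1.8 µg/L = 0.0018 mg/L.
Mass balance at complete mixing: C_std·(Q_w + Q_r) = Q_w·C_e + Q_r·C_b.
Rearranging, Q_w = Q_r·(C_std − C_b)/(C_e − C_std) = 47·(0.067 − 0.0018) / (19.7 − 0.067) = 0.1561 m³/s.
= 13.49 ML/d.

13.5 ML/d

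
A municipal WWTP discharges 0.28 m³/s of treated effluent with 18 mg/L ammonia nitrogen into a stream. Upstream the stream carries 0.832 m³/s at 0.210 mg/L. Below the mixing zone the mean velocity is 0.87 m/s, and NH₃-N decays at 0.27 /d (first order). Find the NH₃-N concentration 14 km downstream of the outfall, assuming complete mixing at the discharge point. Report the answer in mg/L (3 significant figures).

4.46 mg/L

After complete mixing, C₀ = (0.28·18 + 0.832·0.21) / 1.112 = 4.689 mg/L.
Travel time t = 1.4e+04 m / 0.87 m/s = 1.609e+04 s = 0.1862 d.
C = 4.689·exp(−0.27·0.1862) = 4.689·0.951 = 4.46 mg/L.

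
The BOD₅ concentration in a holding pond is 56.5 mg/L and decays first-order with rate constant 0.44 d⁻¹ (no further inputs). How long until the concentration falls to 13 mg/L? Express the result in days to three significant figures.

3.34 d

t = ln(C₀/C)/k = ln(56.5/13)/0.44 = 1.469/0.44 = 3.339 d.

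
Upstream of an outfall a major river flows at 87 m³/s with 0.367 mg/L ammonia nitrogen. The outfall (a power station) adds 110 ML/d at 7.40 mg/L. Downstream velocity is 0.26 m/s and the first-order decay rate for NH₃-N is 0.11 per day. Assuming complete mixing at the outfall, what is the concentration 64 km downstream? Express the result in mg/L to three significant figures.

110 ML/d = 1.273 m³/s.
After complete mixing, C₀ = (1.273·7.4 + 87·0.367) / 88.27 = 0.4684 mg/L.
Travel time t = 6.4e+04 m / 0.26 m/s = 2.462e+05 s = 2.849 d.
C = 0.4684·exp(−0.11·2.849) = 0.4684·0.731 = 0.3424 mg/L.

0.342 mg/L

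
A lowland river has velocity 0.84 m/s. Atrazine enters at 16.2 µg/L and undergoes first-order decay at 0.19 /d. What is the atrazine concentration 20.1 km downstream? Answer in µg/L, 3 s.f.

Travel time t = 20.1 km / 0.84 m/s = 2.01e+04/0.84 = 2.393e+04 s = 0.277 d.
First-order decay: C = 16.2·exp(−0.19·0.277) = 16.2·0.9487 = 15.37 µg/L.

15.4 µg/L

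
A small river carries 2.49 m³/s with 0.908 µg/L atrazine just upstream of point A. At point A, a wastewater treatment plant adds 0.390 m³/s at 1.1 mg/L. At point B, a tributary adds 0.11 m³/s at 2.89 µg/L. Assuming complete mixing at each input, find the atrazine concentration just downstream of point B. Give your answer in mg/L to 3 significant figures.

0.908 µg/L = 0.000908 mg/L.
After input A: C = (2.49·0.000908 + 0.39·1.1) / 2.88 = 0.1497 mg/L.
2.89 µg/L = 0.00289 mg/L.
After input B: C = (2.88·0.1497 + 0.11·0.00289) / 2.99 = 0.1443 mg/L.

0.144 mg/L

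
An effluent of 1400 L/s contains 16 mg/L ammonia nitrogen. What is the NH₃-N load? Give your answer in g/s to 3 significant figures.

1400 L/s = 1.4 m³/s.
Mass flux = Q·C = 1.4 m³/s × 16 g/m³ = 22.4 g/s.

22.4 g/s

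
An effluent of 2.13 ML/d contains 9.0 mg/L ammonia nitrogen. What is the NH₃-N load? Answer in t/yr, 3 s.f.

7.00 t/yr

2.13 ML/d = 0.02465 m³/s.
Mass flux = Q·C = 0.02465 m³/s × 9 g/m³ = 0.2219 g/s.
= 0.2219 g/s × 31.56 = 7.002 t/yr.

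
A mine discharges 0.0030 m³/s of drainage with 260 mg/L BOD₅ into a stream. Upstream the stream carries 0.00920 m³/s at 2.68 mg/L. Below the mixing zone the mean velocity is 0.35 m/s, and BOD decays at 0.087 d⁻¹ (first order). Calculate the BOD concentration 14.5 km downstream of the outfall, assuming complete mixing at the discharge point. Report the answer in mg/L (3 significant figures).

63.3 mg/L

After complete mixing, C₀ = (0.003·260 + 0.0092·2.68) / 0.0122 = 65.96 mg/L.
Travel time t = 1.45e+04 m / 0.35 m/s = 4.143e+04 s = 0.4795 d.
C = 65.96·exp(−0.087·0.4795) = 65.96·0.9591 = 63.26 mg/L.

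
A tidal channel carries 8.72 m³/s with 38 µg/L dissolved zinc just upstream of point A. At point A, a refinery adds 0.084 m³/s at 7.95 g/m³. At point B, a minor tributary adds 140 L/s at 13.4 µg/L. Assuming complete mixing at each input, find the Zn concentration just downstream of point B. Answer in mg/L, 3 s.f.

38 µg/L = 0.038 mg/L.
After input A: C = (8.72·0.038 + 0.084·7.95) / 8.804 = 0.1135 mg/L.
140 L/s = 0.14 m³/s.
13.4 µg/L = 0.0134 mg/L.
After input B: C = (8.804·0.1135 + 0.14·0.0134) / 8.944 = 0.1119 mg/L.

0.112 mg/L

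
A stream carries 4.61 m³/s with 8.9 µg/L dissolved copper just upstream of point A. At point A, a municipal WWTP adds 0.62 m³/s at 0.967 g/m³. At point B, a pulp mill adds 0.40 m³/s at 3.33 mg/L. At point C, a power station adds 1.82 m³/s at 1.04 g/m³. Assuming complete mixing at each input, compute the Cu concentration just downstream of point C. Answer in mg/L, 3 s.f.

0.519 mg/L

8.9 µg/L = 0.0089 mg/L.
After input A: C = (4.61·0.0089 + 0.62·0.967) / 5.23 = 0.1225 mg/L.
After input B: C = (5.23·0.1225 + 0.4·3.33) / 5.63 = 0.3504 mg/L.
After input C: C = (5.63·0.3504 + 1.82·1.04) / 7.45 = 0.5188 mg/L.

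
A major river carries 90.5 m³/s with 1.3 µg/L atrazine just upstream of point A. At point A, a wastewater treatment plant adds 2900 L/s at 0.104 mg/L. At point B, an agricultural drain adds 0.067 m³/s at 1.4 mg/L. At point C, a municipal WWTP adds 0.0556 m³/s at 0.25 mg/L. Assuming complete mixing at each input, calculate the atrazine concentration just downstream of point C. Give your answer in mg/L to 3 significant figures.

1.3 µg/L = 0.0013 mg/L.
2900 L/s = 2.9 m³/s.
After input A: C = (90.5·0.0013 + 2.9·0.104) / 93.4 = 0.004489 mg/L.
After input B: C = (93.4·0.004489 + 0.067·1.4) / 93.47 = 0.005489 mg/L.
After input C: C = (93.47·0.005489 + 0.0556·0.25) / 93.52 = 0.005634 mg/L.

0.00563 mg/L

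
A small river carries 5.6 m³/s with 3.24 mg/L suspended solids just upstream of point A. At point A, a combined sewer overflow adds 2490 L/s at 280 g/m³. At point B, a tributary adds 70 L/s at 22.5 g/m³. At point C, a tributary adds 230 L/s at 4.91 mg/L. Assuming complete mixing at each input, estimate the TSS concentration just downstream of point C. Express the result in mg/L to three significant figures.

85.6 mg/L

2490 L/s = 2.49 m³/s.
After input A: C = (5.6·3.24 + 2.49·280) / 8.09 = 88.42 mg/L.
70 L/s = 0.07 m³/s.
After input B: C = (8.09·88.42 + 0.07·22.5) / 8.16 = 87.86 mg/L.
230 L/s = 0.23 m³/s.
After input C: C = (8.16·87.86 + 0.23·4.91) / 8.39 = 85.58 mg/L.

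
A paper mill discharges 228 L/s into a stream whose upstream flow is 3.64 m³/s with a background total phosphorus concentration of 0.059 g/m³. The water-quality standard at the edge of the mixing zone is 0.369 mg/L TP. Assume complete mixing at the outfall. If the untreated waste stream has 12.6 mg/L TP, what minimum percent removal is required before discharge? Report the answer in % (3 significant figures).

228 L/s = 0.228 m³/s.
Mass balance: 0.369·3.868 = 0.228·Cₑ + 3.64·0.059.
Cₑ = (1.427 − 0.2148) / 0.228 = 5.318 mg/L.
Required removal = 1 − 5.318/12.6 = 57.79 %.

57.8 %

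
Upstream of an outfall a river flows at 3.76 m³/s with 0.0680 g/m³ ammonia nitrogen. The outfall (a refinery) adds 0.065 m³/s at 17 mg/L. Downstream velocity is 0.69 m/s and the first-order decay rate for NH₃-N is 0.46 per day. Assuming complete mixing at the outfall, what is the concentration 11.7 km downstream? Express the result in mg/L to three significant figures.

0.325 mg/L

After complete mixing, C₀ = (0.065·17 + 3.76·0.068) / 3.825 = 0.3557 mg/L.
Travel time t = 1.17e+04 m / 0.69 m/s = 1.696e+04 s = 0.1963 d.
C = 0.3557·exp(−0.46·0.1963) = 0.3557·0.9137 = 0.325 mg/L.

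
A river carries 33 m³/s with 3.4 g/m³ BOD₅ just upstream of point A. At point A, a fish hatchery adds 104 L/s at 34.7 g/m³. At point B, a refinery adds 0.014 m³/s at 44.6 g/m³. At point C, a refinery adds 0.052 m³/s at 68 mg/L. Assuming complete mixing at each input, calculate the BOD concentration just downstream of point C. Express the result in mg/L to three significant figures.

104 L/s = 0.104 m³/s.
After input A: C = (33·3.4 + 0.104·34.7) / 33.1 = 3.498 mg/L.
After input B: C = (33.1·3.498 + 0.014·44.6) / 33.12 = 3.516 mg/L.
After input C: C = (33.12·3.516 + 0.052·68) / 33.17 = 3.617 mg/L.

3.62 mg/L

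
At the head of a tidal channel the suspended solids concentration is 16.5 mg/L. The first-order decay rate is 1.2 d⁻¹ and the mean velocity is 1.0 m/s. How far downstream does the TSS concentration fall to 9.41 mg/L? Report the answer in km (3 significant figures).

40.4 km

From C = C₀·e^(−kt), t = ln(C₀/C)/k = ln(16.5/9.41)/1.2 = 0.5616/1.2 = 0.468 d.
Distance = v·t = 1.0 m/s × 4.043e+04 s = 4.043e+04 m = 40.43 km.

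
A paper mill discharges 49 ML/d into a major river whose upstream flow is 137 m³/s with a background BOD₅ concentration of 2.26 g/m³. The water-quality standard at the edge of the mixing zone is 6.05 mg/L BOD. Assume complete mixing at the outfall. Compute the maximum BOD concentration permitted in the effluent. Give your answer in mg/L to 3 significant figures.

49 ML/d = 0.5671 m³/s.
Mass balance: 6.05·137.6 = 0.5671·Cₑ + 137·2.26.
Cₑ = (832.3 − 309.6) / 0.5671 = 921.6 mg/L.

922 mg/L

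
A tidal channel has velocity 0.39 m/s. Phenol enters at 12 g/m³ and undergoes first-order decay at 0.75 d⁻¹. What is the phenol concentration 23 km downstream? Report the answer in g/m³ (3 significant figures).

Travel time t = 23 km / 0.39 m/s = 2.3e+04/0.39 = 5.897e+04 s = 0.6826 d.
First-order decay: C = 12·exp(−0.75·0.6826) = 12·0.5993 = 7.192 g/m³.

7.19 g/m³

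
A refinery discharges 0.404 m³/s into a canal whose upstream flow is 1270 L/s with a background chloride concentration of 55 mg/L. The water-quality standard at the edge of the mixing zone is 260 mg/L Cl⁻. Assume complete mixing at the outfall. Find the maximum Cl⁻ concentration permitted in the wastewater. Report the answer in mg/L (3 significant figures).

904 mg/L

1270 L/s = 1.27 m³/s.
Mass balance: 260·1.674 = 0.404·Cₑ + 1.27·55.
Cₑ = (435.2 − 69.85) / 0.404 = 904.4 mg/L.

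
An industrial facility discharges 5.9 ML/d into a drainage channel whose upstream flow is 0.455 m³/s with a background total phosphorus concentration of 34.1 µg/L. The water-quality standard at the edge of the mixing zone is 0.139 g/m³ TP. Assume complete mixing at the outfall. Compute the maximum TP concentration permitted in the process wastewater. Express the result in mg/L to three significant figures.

5.9 ML/d = 0.06829 m³/s.
34.1 µg/L = 0.0341 mg/L.
Mass balance: 0.139·0.5233 = 0.06829·Cₑ + 0.455·0.0341.
Cₑ = (0.07274 − 0.01552) / 0.06829 = 0.838 mg/L.

0.838 mg/L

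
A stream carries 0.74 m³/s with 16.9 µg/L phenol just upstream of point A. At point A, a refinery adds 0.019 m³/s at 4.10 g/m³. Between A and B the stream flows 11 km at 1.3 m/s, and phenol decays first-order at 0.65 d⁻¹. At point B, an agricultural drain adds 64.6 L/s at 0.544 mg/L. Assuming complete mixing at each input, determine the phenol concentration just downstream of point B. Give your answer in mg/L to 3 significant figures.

0.146 mg/L

16.9 µg/L = 0.0169 mg/L.
After input A: C = (0.74·0.0169 + 0.019·4.1) / 0.759 = 0.1191 mg/L.
Over the 11 km reach to input B (t = 8462 s = 0.09793 d), decay gives C = 0.1191·exp(−0.65·0.09793) = 0.1118 mg/L.
64.6 L/s = 0.0646 m³/s.
After input B: C = (0.759·0.1118 + 0.0646·0.544) / 0.8236 = 0.1457 mg/L.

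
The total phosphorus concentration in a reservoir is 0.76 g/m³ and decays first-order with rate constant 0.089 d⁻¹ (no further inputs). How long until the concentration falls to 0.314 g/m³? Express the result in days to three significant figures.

t = ln(C₀/C)/k = ln(0.76/0.314)/0.089 = 0.8839/0.089 = 9.932 d.

9.93 d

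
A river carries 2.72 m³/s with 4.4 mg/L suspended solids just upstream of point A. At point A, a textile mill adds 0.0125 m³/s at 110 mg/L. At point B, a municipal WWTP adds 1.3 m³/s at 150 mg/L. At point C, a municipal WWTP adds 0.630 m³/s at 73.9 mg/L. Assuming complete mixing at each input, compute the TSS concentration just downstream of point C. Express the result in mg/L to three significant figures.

54.7 mg/L

After input A: C = (2.72·4.4 + 0.0125·110) / 2.733 = 4.883 mg/L.
After input B: C = (2.733·4.883 + 1.3·150) / 4.033 = 51.67 mg/L.
After input C: C = (4.033·51.67 + 0.63·73.9) / 4.663 = 54.67 mg/L.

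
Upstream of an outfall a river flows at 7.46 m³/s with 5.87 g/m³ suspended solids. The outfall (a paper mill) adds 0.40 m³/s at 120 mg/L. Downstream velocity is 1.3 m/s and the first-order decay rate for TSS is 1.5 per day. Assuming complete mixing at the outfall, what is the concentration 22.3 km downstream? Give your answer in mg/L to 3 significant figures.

After complete mixing, C₀ = (0.4·120 + 7.46·5.87) / 7.86 = 11.68 mg/L.
Travel time t = 2.23e+04 m / 1.3 m/s = 1.715e+04 s = 0.1985 d.
C = 11.68·exp(−1.5·0.1985) = 11.68·0.7424 = 8.67 mg/L.

8.67 mg/L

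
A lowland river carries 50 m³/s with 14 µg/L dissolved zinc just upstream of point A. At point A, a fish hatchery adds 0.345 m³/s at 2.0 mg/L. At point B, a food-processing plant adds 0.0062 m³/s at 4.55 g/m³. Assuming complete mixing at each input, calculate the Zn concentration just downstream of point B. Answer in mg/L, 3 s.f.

0.0282 mg/L

14 µg/L = 0.014 mg/L.
After input A: C = (50·0.014 + 0.345·2) / 50.34 = 0.02761 mg/L.
After input B: C = (50.34·0.02761 + 0.0062·4.55) / 50.35 = 0.02817 mg/L.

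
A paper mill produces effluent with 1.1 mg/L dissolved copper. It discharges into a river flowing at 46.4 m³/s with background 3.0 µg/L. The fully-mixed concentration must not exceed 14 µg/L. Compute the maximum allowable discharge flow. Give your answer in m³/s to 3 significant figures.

3.0 µg/L = 0.003 mg/L.
14 µg/L = 0.014 mg/L.
Mass balance at complete mixing: C_std·(Q_w + Q_r) = Q_w·C_e + Q_r·C_b.
Rearranging, Q_w = Q_r·(C_std − C_b)/(C_e − C_std) = 46.4·(0.014 − 0.003) / (1.1 − 0.014) = 0.47 m³/s.

0.470 m³/s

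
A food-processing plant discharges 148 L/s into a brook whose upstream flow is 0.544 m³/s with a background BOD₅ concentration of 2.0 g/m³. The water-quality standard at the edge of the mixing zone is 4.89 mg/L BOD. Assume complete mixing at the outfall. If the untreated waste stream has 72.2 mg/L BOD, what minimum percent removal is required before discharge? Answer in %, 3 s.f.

78.5 %

148 L/s = 0.148 m³/s.
Mass balance: 4.89·0.692 = 0.148·Cₑ + 0.544·2.
Cₑ = (3.384 − 1.088) / 0.148 = 15.51 mg/L.
Required removal = 1 − 15.51/72.2 = 78.51 %.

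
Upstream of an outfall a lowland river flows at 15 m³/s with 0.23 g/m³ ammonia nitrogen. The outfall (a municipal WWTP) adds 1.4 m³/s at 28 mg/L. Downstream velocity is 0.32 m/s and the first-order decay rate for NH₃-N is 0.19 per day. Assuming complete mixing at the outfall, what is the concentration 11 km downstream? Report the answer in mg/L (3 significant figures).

2.41 mg/L

After complete mixing, C₀ = (1.4·28 + 15·0.23) / 16.4 = 2.601 mg/L.
Travel time t = 1.1e+04 m / 0.32 m/s = 3.438e+04 s = 0.3979 d.
C = 2.601·exp(−0.19·0.3979) = 2.601·0.9272 = 2.411 mg/L.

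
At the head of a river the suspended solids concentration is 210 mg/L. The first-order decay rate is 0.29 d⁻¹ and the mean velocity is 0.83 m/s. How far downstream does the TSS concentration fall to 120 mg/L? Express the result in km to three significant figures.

138 km

From C = C₀·e^(−kt), t = ln(C₀/C)/k = ln(210/120)/0.29 = 0.5596/0.29 = 1.93 d.
Distance = v·t = 0.83 m/s × 1.667e+05 s = 1.384e+05 m = 138.4 km.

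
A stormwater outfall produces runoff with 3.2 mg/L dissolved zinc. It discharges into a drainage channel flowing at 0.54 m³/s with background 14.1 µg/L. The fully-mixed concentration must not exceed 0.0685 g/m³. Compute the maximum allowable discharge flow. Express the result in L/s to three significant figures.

9.38 L/s

14.1 µg/L = 0.0141 mg/L.
Mass balance at complete mixing: C_std·(Q_w + Q_r) = Q_w·C_e + Q_r·C_b.
Rearranging, Q_w = Q_r·(C_std − C_b)/(C_e − C_std) = 0.54·(0.0685 − 0.0141) / (3.2 − 0.0685) = 0.009381 m³/s.
= 9.381 L/s.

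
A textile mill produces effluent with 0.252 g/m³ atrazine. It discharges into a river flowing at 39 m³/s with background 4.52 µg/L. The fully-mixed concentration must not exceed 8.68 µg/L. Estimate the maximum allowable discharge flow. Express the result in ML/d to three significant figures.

57.6 ML/d

4.52 µg/L = 0.00452 mg/L.
8.68 µg/L = 0.00868 mg/L.
Mass balance at complete mixing: C_std·(Q_w + Q_r) = Q_w·C_e + Q_r·C_b.
Rearranging, Q_w = Q_r·(C_std − C_b)/(C_e − C_std) = 39·(0.00868 − 0.00452) / (0.252 − 0.00868) = 0.6668 m³/s.
= 57.61 ML/d.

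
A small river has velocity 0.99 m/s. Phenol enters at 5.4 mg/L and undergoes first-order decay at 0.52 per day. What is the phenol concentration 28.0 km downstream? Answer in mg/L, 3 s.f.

Travel time t = 28.0 km / 0.99 m/s = 2.8e+04/0.99 = 2.828e+04 s = 0.3273 d.
First-order decay: C = 5.4·exp(−0.52·0.3273) = 5.4·0.8435 = 4.555 mg/L.

4.55 mg/L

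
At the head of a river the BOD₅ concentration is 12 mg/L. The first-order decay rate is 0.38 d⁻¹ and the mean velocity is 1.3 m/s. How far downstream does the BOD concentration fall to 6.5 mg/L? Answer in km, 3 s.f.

From C = C₀·e^(−kt), t = ln(C₀/C)/k = ln(12/6.5)/0.38 = 0.6131/0.38 = 1.613 d.
Distance = v·t = 1.3 m/s × 1.394e+05 s = 1.812e+05 m = 181.2 km.

181 km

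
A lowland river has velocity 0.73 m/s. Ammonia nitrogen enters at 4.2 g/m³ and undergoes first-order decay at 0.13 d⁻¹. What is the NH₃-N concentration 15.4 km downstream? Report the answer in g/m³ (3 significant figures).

4.07 g/m³

Travel time t = 15.4 km / 0.73 m/s = 1.54e+04/0.73 = 2.11e+04 s = 0.2442 d.
First-order decay: C = 4.2·exp(−0.13·0.2442) = 4.2·0.9688 = 4.069 g/m³.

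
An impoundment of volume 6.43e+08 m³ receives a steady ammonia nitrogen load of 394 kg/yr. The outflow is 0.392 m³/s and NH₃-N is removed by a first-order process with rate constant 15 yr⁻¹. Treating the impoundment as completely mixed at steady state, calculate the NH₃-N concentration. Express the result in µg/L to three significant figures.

0.0408 µg/L

Outflow Q = 0.392 m³/s × 3.156e+07 s/yr = 1.237e+07 m³/yr.
Steady-state CSTR mass balance: W = Q·C + k·V·C, so C = W/(Q + kV).
Q + kV = 1.237e+07 + 15·6.43e+08 = 9.657e+09 m³/yr.
C = 394/9.657e+09 = 4.08e-08 kg/m³ = 4.08e-05 mg/L = 0.0408 µg/L.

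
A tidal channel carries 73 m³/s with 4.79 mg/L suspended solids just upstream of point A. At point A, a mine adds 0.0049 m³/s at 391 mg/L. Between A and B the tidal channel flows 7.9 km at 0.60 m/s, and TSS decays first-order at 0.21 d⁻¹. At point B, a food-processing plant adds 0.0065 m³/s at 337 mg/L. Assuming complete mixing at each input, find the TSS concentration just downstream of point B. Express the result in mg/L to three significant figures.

4.69 mg/L

After input A: C = (73·4.79 + 0.0049·391) / 73 = 4.816 mg/L.
Over the 7.9 km reach to input B (t = 1.317e+04 s = 0.1524 d), decay gives C = 4.816·exp(−0.21·0.1524) = 4.664 mg/L.
After input B: C = (73·4.664 + 0.0065·337) / 73.01 = 4.694 mg/L.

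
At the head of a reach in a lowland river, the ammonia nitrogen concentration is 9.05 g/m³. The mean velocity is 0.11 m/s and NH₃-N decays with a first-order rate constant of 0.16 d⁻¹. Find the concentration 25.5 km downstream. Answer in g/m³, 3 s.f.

Travel time t = 25.5 km / 0.11 m/s = 2.55e+04/0.11 = 2.318e+05 s = 2.683 d.
First-order decay: C = 9.05·exp(−0.16·2.683) = 9.05·0.651 = 5.891 g/m³.

5.89 g/m³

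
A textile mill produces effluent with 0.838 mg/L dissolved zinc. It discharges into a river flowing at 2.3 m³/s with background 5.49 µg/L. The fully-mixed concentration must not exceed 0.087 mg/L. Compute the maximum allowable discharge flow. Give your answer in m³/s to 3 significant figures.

5.49 µg/L = 0.00549 mg/L.
Mass balance at complete mixing: C_std·(Q_w + Q_r) = Q_w·C_e + Q_r·C_b.
Rearranging, Q_w = Q_r·(C_std − C_b)/(C_e − C_std) = 2.3·(0.087 − 0.00549) / (0.838 − 0.087) = 0.2496 m³/s.

0.250 m³/s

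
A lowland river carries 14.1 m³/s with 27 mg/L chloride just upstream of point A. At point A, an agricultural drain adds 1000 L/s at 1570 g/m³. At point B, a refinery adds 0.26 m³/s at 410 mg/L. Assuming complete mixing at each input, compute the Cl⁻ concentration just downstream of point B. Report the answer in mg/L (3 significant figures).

134 mg/L

1000 L/s = 1 m³/s.
After input A: C = (14.1·27 + 1·1570) / 15.1 = 129.2 mg/L.
After input B: C = (15.1·129.2 + 0.26·410) / 15.36 = 133.9 mg/L.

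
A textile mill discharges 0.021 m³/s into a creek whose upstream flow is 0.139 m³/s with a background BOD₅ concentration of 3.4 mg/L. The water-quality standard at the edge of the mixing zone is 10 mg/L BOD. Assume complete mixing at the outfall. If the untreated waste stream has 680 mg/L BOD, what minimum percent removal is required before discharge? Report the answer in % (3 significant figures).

Mass balance: 10·0.16 = 0.021·Cₑ + 0.139·3.4.
Cₑ = (1.6 − 0.4726) / 0.021 = 53.69 mg/L.
Required removal = 1 − 53.69/680 = 92.11 %.

92.1 %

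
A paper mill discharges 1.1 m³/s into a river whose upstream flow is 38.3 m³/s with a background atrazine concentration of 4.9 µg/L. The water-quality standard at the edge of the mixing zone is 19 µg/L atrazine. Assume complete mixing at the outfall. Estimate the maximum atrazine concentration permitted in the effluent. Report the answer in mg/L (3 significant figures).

4.9 µg/L = 0.0049 mg/L.
19 µg/L = 0.019 mg/L.
Mass balance: 0.019·39.4 = 1.1·Cₑ + 38.3·0.0049.
Cₑ = (0.7486 − 0.1877) / 1.1 = 0.5099 mg/L.

0.510 mg/L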